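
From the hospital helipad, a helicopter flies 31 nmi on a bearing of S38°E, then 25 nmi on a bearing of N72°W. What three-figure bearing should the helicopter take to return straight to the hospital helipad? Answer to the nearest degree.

016°

Leg 1 (S38°E, 31 nmi): east 31 sin 142° = 19.09, north 31 cos 142° = -24.43
Leg 2 (N72°W, 25 nmi): east 25 sin 288° = -23.78, north 25 cos 288° = 7.73
Net displacement: -4.69 east, -16.70 north. Direction back to start is (4.69, 16.70): bearing = atan2(4.69, 16.70) mod 360° = 15.69° ≈ 016°.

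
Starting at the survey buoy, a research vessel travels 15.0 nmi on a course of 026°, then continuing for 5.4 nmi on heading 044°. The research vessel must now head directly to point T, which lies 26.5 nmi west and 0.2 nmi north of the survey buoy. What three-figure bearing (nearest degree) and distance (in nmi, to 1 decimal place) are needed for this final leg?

Leg 1 (026°, 15.0 nmi): east 15.0 sin 26° = 6.58, north 15.0 cos 26° = 13.48
Leg 2 (044°, 5.4 nmi): east 5.4 sin 44° = 3.75, north 5.4 cos 44° = 3.88
Current position: (10.33, 17.37). Target: (-26.5, 0.2). Remaining: Δeast = -36.83, Δnorth = -17.17.
Bearing = atan2(-36.83, -17.17) mod 360° = 245.01°; distance = √((-36.83)² + (-17.17)²) = 40.631 nmi.

245°, 40.6 nmi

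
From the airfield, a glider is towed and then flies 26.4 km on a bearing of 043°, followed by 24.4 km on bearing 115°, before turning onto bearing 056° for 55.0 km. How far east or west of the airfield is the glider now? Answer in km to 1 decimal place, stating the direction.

85.7 km east

Leg 1 (043°, 26.4 km): east 26.4 sin 43° = 18.00, north 26.4 cos 43° = 19.31
Leg 2 (115°, 24.4 km): east 24.4 sin 115° = 22.11, north 24.4 cos 115° = -10.31
Leg 3 (056°, 55.0 km): east 55.0 sin 56° = 45.60, north 55.0 cos 56° = 30.76
Net east component: 85.72 km.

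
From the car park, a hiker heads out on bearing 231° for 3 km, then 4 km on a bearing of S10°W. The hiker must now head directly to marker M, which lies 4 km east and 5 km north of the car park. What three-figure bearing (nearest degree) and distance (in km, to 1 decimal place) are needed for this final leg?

033°, 12.9 km

Leg 1 (231°, 3 km): east 3 sin 231° = -2.33, north 3 cos 231° = -1.89
Leg 2 (S10°W, 4 km): east 4 sin 190° = -0.69, north 4 cos 190° = -3.94
Current position: (-3.03, -5.83). Target: (4, 5). Remaining: Δeast = 7.03, Δnorth = 10.83.
Bearing = atan2(7.03, 10.83) mod 360° = 32.98°; distance = √((7.03)² + (10.83)²) = 12.907 km.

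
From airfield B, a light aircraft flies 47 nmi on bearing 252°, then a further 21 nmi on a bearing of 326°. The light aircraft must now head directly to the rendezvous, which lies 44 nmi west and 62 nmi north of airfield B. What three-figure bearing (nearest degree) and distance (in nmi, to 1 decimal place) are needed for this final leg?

Leg 1 (252°, 47 nmi): east 47 sin 252° = -44.70, north 47 cos 252° = -14.52
Leg 2 (326°, 21 nmi): east 21 sin 326° = -11.74, north 21 cos 326° = 17.41
Current position: (-56.44, 2.89). Target: (-44, 62). Remaining: Δeast = 12.44, Δnorth = 59.11.
Bearing = atan2(12.44, 59.11) mod 360° = 11.89°; distance = √((12.44)² + (59.11)²) = 60.409 nmi.

012°, 60.4 nmi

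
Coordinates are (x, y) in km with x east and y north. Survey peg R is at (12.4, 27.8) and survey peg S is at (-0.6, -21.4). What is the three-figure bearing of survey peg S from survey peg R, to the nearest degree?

195°

Δeast = -0.6 − 12.4 = -13.00; Δnorth = -21.4 − 27.8 = -49.20.
Bearing = atan2(Δeast, Δnorth) mod 360° = 194.80° ≈ 195°.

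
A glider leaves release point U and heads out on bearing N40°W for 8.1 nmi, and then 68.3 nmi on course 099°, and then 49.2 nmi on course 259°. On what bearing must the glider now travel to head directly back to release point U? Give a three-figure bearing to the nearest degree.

Leg 1 (N40°W, 8.1 nmi): east 8.1 sin 320° = -5.21, north 8.1 cos 320° = 6.20
Leg 2 (099°, 68.3 nmi): east 68.3 sin 99° = 67.46, north 68.3 cos 99° = -10.68
Leg 3 (259°, 49.2 nmi): east 49.2 sin 259° = -48.30, north 49.2 cos 259° = -9.39
Net displacement: 13.96 east, -13.87 north. Direction back to start is (-13.96, 13.87): bearing = atan2(-13.96, 13.87) mod 360° = 314.82° ≈ 315°.

315°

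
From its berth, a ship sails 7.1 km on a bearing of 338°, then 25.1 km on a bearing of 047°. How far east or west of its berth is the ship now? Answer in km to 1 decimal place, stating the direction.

15.7 km east

Leg 1 (338°, 7.1 km): east 7.1 sin 338° = -2.66, north 7.1 cos 338° = 6.58
Leg 2 (047°, 25.1 km): east 25.1 sin 47° = 18.36, north 25.1 cos 47° = 17.12
Net east component: 15.70 km.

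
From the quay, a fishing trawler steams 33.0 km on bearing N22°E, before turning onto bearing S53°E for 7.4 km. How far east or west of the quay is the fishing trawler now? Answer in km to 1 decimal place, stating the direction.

Leg 1 (N22°E, 33.0 km): east 33.0 sin 22° = 12.36, north 33.0 cos 22° = 30.60
Leg 2 (S53°E, 7.4 km): east 7.4 sin 127° = 5.91, north 7.4 cos 127° = -4.45
Net east component: 18.27 km.

18.3 km east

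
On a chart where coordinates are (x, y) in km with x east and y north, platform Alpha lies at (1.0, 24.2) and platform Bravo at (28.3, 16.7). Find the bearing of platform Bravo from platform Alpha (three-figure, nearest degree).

Δeast = 28.3 − 1.0 = 27.30; Δnorth = 16.7 − 24.2 = -7.50.
Bearing = atan2(Δeast, Δnorth) mod 360° = 105.36° ≈ 105°.

105°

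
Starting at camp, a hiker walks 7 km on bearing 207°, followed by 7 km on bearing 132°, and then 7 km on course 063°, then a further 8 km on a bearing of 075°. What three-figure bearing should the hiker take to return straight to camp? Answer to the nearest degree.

Leg 1 (207°, 7 km): east 7 sin 207° = -3.18, north 7 cos 207° = -6.24
Leg 2 (132°, 7 km): east 7 sin 132° = 5.20, north 7 cos 132° = -4.68
Leg 3 (063°, 7 km): east 7 sin 63° = 6.24, north 7 cos 63° = 3.18
Leg 4 (075°, 8 km): east 8 sin 75° = 7.73, north 8 cos 75° = 2.07
Net displacement: 15.99 east, -5.67 north. Direction back to start is (-15.99, 5.67): bearing = atan2(-15.99, 5.67) mod 360° = 289.53° ≈ 290°.

290°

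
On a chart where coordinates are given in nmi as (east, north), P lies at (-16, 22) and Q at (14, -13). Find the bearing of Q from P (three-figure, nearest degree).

Δeast = 14 − -16 = 30.00; Δnorth = -13 − 22 = -35.00.
Bearing = atan2(Δeast, Δnorth) mod 360° = 139.40° ≈ 139°.

139°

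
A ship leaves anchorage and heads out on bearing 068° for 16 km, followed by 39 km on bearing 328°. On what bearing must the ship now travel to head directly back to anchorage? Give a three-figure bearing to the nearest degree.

Leg 1 (068°, 16 km): east 16 sin 68° = 14.83, north 16 cos 68° = 5.99
Leg 2 (328°, 39 km): east 39 sin 328° = -20.67, north 39 cos 328° = 33.07
Net displacement: -5.83 east, 39.07 north. Direction back to start is (5.83, -39.07): bearing = atan2(5.83, -39.07) mod 360° = 171.51° ≈ 172°.

172°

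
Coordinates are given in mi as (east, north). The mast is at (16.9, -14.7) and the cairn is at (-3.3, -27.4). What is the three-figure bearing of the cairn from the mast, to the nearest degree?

238°

Δeast = -3.3 − 16.9 = -20.20; Δnorth = -27.4 − -14.7 = -12.70.
Bearing = atan2(Δeast, Δnorth) mod 360° = 237.84° ≈ 238°.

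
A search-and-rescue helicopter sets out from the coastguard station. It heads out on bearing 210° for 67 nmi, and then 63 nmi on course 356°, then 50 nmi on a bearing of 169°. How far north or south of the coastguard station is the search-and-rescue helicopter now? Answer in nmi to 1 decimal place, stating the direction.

44.3 nmi south

Leg 1 (210°, 67 nmi): east 67 sin 210° = -33.50, north 67 cos 210° = -58.02
Leg 2 (356°, 63 nmi): east 63 sin 356° = -4.39, north 63 cos 356° = 62.85
Leg 3 (169°, 50 nmi): east 50 sin 169° = 9.54, north 50 cos 169° = -49.08
Net north component: -44.26 nmi.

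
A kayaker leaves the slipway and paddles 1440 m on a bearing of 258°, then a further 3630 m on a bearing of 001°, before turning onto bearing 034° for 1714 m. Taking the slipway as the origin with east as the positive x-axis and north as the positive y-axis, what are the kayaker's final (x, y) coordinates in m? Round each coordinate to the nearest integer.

Leg 1 (258°, 1440 m): east 1440 sin 258° = -1408.53, north 1440 cos 258° = -299.39
Leg 2 (001°, 3630 m): east 3630 sin 1° = 63.35, north 3630 cos 1° = 3629.45
Leg 3 (034°, 1714 m): east 1714 sin 34° = 958.46, north 1714 cos 34° = 1420.97
Summing: -386.72 m east, 4751.02 m north → (-387, 4751).

(-387, 4751)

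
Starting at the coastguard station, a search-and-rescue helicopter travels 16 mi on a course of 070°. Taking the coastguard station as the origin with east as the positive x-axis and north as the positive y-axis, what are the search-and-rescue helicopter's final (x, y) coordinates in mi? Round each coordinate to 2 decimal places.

Leg 1 (070°, 16 mi): east 16 sin 70° = 15.04, north 16 cos 70° = 5.47
Summing: 15.04 mi east, 5.47 mi north → (15.04, 5.47).

(15.04, 5.47)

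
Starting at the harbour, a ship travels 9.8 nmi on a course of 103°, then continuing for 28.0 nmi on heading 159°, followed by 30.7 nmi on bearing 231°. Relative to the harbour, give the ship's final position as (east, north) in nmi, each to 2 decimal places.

Leg 1 (103°, 9.8 nmi): east 9.8 sin 103° = 9.55, north 9.8 cos 103° = -2.20
Leg 2 (159°, 28.0 nmi): east 28.0 sin 159° = 10.03, north 28.0 cos 159° = -26.14
Leg 3 (231°, 30.7 nmi): east 30.7 sin 231° = -23.86, north 30.7 cos 231° = -19.32
Summing: -4.28 nmi east, -47.66 nmi north → (-4.28, -47.66).

(-4.28, -47.66)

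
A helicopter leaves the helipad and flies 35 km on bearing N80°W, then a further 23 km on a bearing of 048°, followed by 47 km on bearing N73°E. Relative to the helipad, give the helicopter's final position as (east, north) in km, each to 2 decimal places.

(27.57, 35.21)

Leg 1 (N80°W, 35 km): east 35 sin 280° = -34.47, north 35 cos 280° = 6.08
Leg 2 (048°, 23 km): east 23 sin 48° = 17.09, north 23 cos 48° = 15.39
Leg 3 (N73°E, 47 km): east 47 sin 73° = 44.95, north 47 cos 73° = 13.74
Summing: 27.57 km east, 35.21 km north → (27.57, 35.21).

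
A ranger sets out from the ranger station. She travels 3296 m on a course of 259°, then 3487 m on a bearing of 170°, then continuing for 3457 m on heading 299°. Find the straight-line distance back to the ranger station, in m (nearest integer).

Leg 1 (259°, 3296 m): east 3296 sin 259° = -3235.44, north 3296 cos 259° = -628.91
Leg 2 (170°, 3487 m): east 3487 sin 170° = 605.51, north 3487 cos 170° = -3434.02
Leg 3 (299°, 3457 m): east 3457 sin 299° = -3023.56, north 3457 cos 299° = 1675.99
Net: -5653.49 east, -2386.94 north. Distance = √((-5653.49)² + (-2386.94)²) = 6136.732 m.

6137 m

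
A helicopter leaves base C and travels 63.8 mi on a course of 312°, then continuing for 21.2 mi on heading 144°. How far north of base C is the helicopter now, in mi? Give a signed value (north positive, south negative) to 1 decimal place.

25.5 mi

Leg 1 (312°, 63.8 mi): east 63.8 sin 312° = -47.41, north 63.8 cos 312° = 42.69
Leg 2 (144°, 21.2 mi): east 21.2 sin 144° = 12.46, north 21.2 cos 144° = -17.15
Net north component: 25.54 mi.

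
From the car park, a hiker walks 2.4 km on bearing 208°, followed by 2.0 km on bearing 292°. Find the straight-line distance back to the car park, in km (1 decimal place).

3.3 km

Leg 1 (208°, 2.4 km): east 2.4 sin 208° = -1.13, north 2.4 cos 208° = -2.12
Leg 2 (292°, 2.0 km): east 2.0 sin 292° = -1.85, north 2.0 cos 292° = 0.75
Net: -2.98 east, -1.37 north. Distance = √((-2.98)² + (-1.37)²) = 3.281 km.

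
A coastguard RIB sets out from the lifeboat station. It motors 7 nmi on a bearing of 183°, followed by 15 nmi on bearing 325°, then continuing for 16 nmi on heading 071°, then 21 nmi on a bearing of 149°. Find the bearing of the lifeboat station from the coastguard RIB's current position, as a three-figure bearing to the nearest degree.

294°

Leg 1 (183°, 7 nmi): east 7 sin 183° = -0.37, north 7 cos 183° = -6.99
Leg 2 (325°, 15 nmi): east 15 sin 325° = -8.60, north 15 cos 325° = 12.29
Leg 3 (071°, 16 nmi): east 16 sin 71° = 15.13, north 16 cos 71° = 5.21
Leg 4 (149°, 21 nmi): east 21 sin 149° = 10.82, north 21 cos 149° = -18.00
Net displacement: 16.97 east, -7.49 north. Direction back to start is (-16.97, 7.49): bearing = atan2(-16.97, 7.49) mod 360° = 293.82° ≈ 294°.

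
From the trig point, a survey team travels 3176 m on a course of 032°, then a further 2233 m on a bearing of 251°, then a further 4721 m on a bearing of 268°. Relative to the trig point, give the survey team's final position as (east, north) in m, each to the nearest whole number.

Leg 1 (032°, 3176 m): east 3176 sin 32° = 1683.02, north 3176 cos 32° = 2693.40
Leg 2 (251°, 2233 m): east 2233 sin 251° = -2111.34, north 2233 cos 251° = -726.99
Leg 3 (268°, 4721 m): east 4721 sin 268° = -4718.12, north 4721 cos 268° = -164.76
Summing: -5146.44 m east, 1801.65 m north → (-5146, 1802).

(-5146, 1802)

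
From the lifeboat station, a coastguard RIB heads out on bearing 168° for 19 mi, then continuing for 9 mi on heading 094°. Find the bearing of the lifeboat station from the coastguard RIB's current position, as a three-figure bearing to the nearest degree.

Leg 1 (168°, 19 mi): east 19 sin 168° = 3.95, north 19 cos 168° = -18.58
Leg 2 (094°, 9 mi): east 9 sin 94° = 8.98, north 9 cos 94° = -0.63
Net displacement: 12.93 east, -19.21 north. Direction back to start is (-12.93, 19.21): bearing = atan2(-12.93, 19.21) mod 360° = 326.06° ≈ 326°.

326°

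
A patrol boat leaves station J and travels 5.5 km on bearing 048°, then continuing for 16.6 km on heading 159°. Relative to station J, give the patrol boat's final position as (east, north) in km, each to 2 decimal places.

(10.04, -11.82)

Leg 1 (048°, 5.5 km): east 5.5 sin 48° = 4.09, north 5.5 cos 48° = 3.68
Leg 2 (159°, 16.6 km): east 16.6 sin 159° = 5.95, north 16.6 cos 159° = -15.50
Summing: 10.04 km east, -11.82 km north → (10.04, -11.82).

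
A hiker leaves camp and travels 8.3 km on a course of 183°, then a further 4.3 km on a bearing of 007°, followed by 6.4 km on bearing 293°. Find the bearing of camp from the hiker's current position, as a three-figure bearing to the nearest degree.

Leg 1 (183°, 8.3 km): east 8.3 sin 183° = -0.43, north 8.3 cos 183° = -8.29
Leg 2 (007°, 4.3 km): east 4.3 sin 7° = 0.52, north 4.3 cos 7° = 4.27
Leg 3 (293°, 6.4 km): east 6.4 sin 293° = -5.89, north 6.4 cos 293° = 2.50
Net displacement: -5.80 east, -1.52 north. Direction back to start is (5.80, 1.52): bearing = atan2(5.80, 1.52) mod 360° = 75.32° ≈ 075°.

075°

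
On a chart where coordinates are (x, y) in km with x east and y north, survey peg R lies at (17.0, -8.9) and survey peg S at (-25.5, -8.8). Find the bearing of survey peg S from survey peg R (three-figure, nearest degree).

270°

Δeast = -25.5 − 17.0 = -42.50; Δnorth = -8.8 − -8.9 = 0.10.
Bearing = atan2(Δeast, Δnorth) mod 360° = 270.13° ≈ 270°.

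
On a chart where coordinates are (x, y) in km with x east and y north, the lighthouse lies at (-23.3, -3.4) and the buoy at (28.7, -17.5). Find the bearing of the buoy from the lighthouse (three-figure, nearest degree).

Δeast = 28.7 − -23.3 = 52.00; Δnorth = -17.5 − -3.4 = -14.10.
Bearing = atan2(Δeast, Δnorth) mod 360° = 105.17° ≈ 105°.

105°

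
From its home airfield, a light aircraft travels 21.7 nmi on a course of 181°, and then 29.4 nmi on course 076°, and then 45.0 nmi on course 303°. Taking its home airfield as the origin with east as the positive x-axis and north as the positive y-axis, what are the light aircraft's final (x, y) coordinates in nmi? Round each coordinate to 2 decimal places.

(-9.59, 9.92)

Leg 1 (181°, 21.7 nmi): east 21.7 sin 181° = -0.38, north 21.7 cos 181° = -21.70
Leg 2 (076°, 29.4 nmi): east 29.4 sin 76° = 28.53, north 29.4 cos 76° = 7.11
Leg 3 (303°, 45.0 nmi): east 45.0 sin 303° = -37.74, north 45.0 cos 303° = 24.51
Summing: -9.59 nmi east, 9.92 nmi north → (-9.59, 9.92).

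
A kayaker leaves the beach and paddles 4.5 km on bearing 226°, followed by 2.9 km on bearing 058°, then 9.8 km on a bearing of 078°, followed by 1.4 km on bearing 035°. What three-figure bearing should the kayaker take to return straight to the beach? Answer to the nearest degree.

Leg 1 (226°, 4.5 km): east 4.5 sin 226° = -3.24, north 4.5 cos 226° = -3.13
Leg 2 (058°, 2.9 km): east 2.9 sin 58° = 2.46, north 2.9 cos 58° = 1.54
Leg 3 (078°, 9.8 km): east 9.8 sin 78° = 9.59, north 9.8 cos 78° = 2.04
Leg 4 (035°, 1.4 km): east 1.4 sin 35° = 0.80, north 1.4 cos 35° = 1.15
Net displacement: 9.61 east, 1.60 north. Direction back to start is (-9.61, -1.60): bearing = atan2(-9.61, -1.60) mod 360° = 260.58° ≈ 261°.

261°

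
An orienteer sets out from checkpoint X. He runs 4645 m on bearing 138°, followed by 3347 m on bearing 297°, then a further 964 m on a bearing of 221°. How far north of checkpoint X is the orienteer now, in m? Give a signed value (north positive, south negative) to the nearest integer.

-2660 m

Leg 1 (138°, 4645 m): east 4645 sin 138° = 3108.11, north 4645 cos 138° = -3451.91
Leg 2 (297°, 3347 m): east 3347 sin 297° = -2982.20, north 3347 cos 297° = 1519.51
Leg 3 (221°, 964 m): east 964 sin 221° = -632.44, north 964 cos 221° = -727.54
Net north component: -2659.94 m.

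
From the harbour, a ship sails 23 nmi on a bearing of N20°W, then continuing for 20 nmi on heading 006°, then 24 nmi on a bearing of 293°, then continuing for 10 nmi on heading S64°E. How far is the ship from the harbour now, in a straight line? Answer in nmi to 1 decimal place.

Leg 1 (N20°W, 23 nmi): east 23 sin 340° = -7.87, north 23 cos 340° = 21.61
Leg 2 (006°, 20 nmi): east 20 sin 6° = 2.09, north 20 cos 6° = 19.89
Leg 3 (293°, 24 nmi): east 24 sin 293° = -22.09, north 24 cos 293° = 9.38
Leg 4 (S64°E, 10 nmi): east 10 sin 116° = 8.99, north 10 cos 116° = -4.38
Net: -18.88 east, 46.50 north. Distance = √((-18.88)² + (46.50)²) = 50.184 nmi.

50.2 nmi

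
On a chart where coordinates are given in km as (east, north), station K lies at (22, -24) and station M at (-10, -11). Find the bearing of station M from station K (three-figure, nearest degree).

Δeast = -10 − 22 = -32.00; Δnorth = -11 − -24 = 13.00.
Bearing = atan2(Δeast, Δnorth) mod 360° = 292.11° ≈ 292°.

292°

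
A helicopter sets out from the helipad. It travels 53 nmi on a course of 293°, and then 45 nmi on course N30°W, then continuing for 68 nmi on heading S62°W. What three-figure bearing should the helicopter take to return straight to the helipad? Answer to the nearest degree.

Leg 1 (293°, 53 nmi): east 53 sin 293° = -48.79, north 53 cos 293° = 20.71
Leg 2 (N30°W, 45 nmi): east 45 sin 330° = -22.50, north 45 cos 330° = 38.97
Leg 3 (S62°W, 68 nmi): east 68 sin 242° = -60.04, north 68 cos 242° = -31.92
Net displacement: -131.33 east, 27.76 north. Direction back to start is (131.33, -27.76): bearing = atan2(131.33, -27.76) mod 360° = 101.93° ≈ 102°.

102°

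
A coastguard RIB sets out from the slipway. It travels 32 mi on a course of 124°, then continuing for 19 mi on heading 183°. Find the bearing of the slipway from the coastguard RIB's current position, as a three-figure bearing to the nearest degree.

Leg 1 (124°, 32 mi): east 32 sin 124° = 26.53, north 32 cos 124° = -17.89
Leg 2 (183°, 19 mi): east 19 sin 183° = -0.99, north 19 cos 183° = -18.97
Net displacement: 25.53 east, -36.87 north. Direction back to start is (-25.53, 36.87): bearing = atan2(-25.53, 36.87) mod 360° = 325.29° ≈ 325°.

325°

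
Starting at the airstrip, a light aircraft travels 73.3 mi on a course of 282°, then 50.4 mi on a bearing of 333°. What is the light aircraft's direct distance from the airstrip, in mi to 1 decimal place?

112.1 mi

Leg 1 (282°, 73.3 mi): east 73.3 sin 282° = -71.70, north 73.3 cos 282° = 15.24
Leg 2 (333°, 50.4 mi): east 50.4 sin 333° = -22.88, north 50.4 cos 333° = 44.91
Net: -94.58 east, 60.15 north. Distance = √((-94.58)² + (60.15)²) = 112.084 mi.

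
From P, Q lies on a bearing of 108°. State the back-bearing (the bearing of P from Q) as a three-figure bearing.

Back-bearing = 108° + 180° = 288°.

288°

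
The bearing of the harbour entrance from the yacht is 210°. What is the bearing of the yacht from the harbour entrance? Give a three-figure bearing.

030°

Back-bearing = 210° − 180° = 030°.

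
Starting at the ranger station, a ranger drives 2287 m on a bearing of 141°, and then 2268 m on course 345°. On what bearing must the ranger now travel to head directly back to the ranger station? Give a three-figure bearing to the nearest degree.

244°

Leg 1 (141°, 2287 m): east 2287 sin 141° = 1439.26, north 2287 cos 141° = -1777.33
Leg 2 (345°, 2268 m): east 2268 sin 345° = -587.00, north 2268 cos 345° = 2190.72
Net displacement: 852.25 east, 413.39 north. Direction back to start is (-852.25, -413.39): bearing = atan2(-852.25, -413.39) mod 360° = 244.12° ≈ 244°.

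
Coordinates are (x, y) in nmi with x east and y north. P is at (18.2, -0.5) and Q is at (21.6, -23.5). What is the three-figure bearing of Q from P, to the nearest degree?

Δeast = 21.6 − 18.2 = 3.40; Δnorth = -23.5 − -0.5 = -23.00.
Bearing = atan2(Δeast, Δnorth) mod 360° = 171.59° ≈ 172°.

172°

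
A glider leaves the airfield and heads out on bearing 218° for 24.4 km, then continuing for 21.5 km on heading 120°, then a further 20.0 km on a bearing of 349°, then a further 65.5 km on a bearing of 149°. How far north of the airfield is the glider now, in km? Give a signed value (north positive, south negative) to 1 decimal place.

Leg 1 (218°, 24.4 km): east 24.4 sin 218° = -15.02, north 24.4 cos 218° = -19.23
Leg 2 (120°, 21.5 km): east 21.5 sin 120° = 18.62, north 21.5 cos 120° = -10.75
Leg 3 (349°, 20.0 km): east 20.0 sin 349° = -3.82, north 20.0 cos 349° = 19.63
Leg 4 (149°, 65.5 km): east 65.5 sin 149° = 33.73, north 65.5 cos 149° = -56.14
Net north component: -66.49 km.

-66.5 km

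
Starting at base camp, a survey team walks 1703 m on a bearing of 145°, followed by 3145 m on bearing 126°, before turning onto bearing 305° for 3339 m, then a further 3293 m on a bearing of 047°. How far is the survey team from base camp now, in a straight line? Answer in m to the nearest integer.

3323 m

Leg 1 (145°, 1703 m): east 1703 sin 145° = 976.80, north 1703 cos 145° = -1395.02
Leg 2 (126°, 3145 m): east 3145 sin 126° = 2544.36, north 3145 cos 126° = -1848.58
Leg 3 (305°, 3339 m): east 3339 sin 305° = -2735.15, north 3339 cos 305° = 1915.17
Leg 4 (047°, 3293 m): east 3293 sin 47° = 2408.35, north 3293 cos 47° = 2245.82
Net: 3194.36 east, 917.39 north. Distance = √((3194.36)² + (917.39)²) = 3323.482 m.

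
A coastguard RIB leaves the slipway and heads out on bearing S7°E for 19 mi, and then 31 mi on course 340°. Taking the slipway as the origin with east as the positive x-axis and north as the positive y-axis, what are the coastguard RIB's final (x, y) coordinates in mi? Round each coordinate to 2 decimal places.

(-8.29, 10.27)

Leg 1 (S7°E, 19 mi): east 19 sin 173° = 2.32, north 19 cos 173° = -18.86
Leg 2 (340°, 31 mi): east 31 sin 340° = -10.60, north 31 cos 340° = 29.13
Summing: -8.29 mi east, 10.27 mi north → (-8.29, 10.27).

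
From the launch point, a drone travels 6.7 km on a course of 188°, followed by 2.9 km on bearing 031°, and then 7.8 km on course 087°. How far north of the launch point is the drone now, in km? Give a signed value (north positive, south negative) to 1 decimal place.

Leg 1 (188°, 6.7 km): east 6.7 sin 188° = -0.93, north 6.7 cos 188° = -6.63
Leg 2 (031°, 2.9 km): east 2.9 sin 31° = 1.49, north 2.9 cos 31° = 2.49
Leg 3 (087°, 7.8 km): east 7.8 sin 87° = 7.79, north 7.8 cos 87° = 0.41
Net north component: -3.74 km.

-3.7 km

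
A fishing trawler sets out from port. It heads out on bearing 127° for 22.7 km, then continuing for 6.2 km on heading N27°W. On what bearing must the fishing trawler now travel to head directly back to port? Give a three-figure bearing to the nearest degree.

298°

Leg 1 (127°, 22.7 km): east 22.7 sin 127° = 18.13, north 22.7 cos 127° = -13.66
Leg 2 (N27°W, 6.2 km): east 6.2 sin 333° = -2.81, north 6.2 cos 333° = 5.52
Net displacement: 15.31 east, -8.14 north. Direction back to start is (-15.31, 8.14): bearing = atan2(-15.31, 8.14) mod 360° = 297.98° ≈ 298°.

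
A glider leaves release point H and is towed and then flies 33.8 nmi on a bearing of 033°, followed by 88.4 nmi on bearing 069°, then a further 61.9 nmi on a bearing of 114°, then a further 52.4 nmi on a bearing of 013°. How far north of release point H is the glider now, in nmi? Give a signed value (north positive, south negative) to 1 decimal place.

85.9 nmi

Leg 1 (033°, 33.8 nmi): east 33.8 sin 33° = 18.41, north 33.8 cos 33° = 28.35
Leg 2 (069°, 88.4 nmi): east 88.4 sin 69° = 82.53, north 88.4 cos 69° = 31.68
Leg 3 (114°, 61.9 nmi): east 61.9 sin 114° = 56.55, north 61.9 cos 114° = -25.18
Leg 4 (013°, 52.4 nmi): east 52.4 sin 13° = 11.79, north 52.4 cos 13° = 51.06
Net north component: 85.91 nmi.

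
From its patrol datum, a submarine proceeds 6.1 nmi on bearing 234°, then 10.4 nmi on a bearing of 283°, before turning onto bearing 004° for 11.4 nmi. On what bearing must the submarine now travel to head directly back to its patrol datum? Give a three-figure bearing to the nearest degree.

Leg 1 (234°, 6.1 nmi): east 6.1 sin 234° = -4.94, north 6.1 cos 234° = -3.59
Leg 2 (283°, 10.4 nmi): east 10.4 sin 283° = -10.13, north 10.4 cos 283° = 2.34
Leg 3 (004°, 11.4 nmi): east 11.4 sin 4° = 0.80, north 11.4 cos 4° = 11.37
Net displacement: -14.27 east, 10.13 north. Direction back to start is (14.27, -10.13): bearing = atan2(14.27, -10.13) mod 360° = 125.35° ≈ 125°.

125°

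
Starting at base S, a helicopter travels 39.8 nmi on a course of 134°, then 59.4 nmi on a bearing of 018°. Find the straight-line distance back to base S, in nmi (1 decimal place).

Leg 1 (134°, 39.8 nmi): east 39.8 sin 134° = 28.63, north 39.8 cos 134° = -27.65
Leg 2 (018°, 59.4 nmi): east 59.4 sin 18° = 18.36, north 59.4 cos 18° = 56.49
Net: 46.99 east, 28.85 north. Distance = √((46.99)² + (28.85)²) = 55.133 nmi.

55.1 nmi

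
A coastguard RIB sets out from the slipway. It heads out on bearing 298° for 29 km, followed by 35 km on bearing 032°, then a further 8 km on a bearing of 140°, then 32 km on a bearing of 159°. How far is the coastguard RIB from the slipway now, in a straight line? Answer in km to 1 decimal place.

12.0 km

Leg 1 (298°, 29 km): east 29 sin 298° = -25.61, north 29 cos 298° = 13.61
Leg 2 (032°, 35 km): east 35 sin 32° = 18.55, north 35 cos 32° = 29.68
Leg 3 (140°, 8 km): east 8 sin 140° = 5.14, north 8 cos 140° = -6.13
Leg 4 (159°, 32 km): east 32 sin 159° = 11.47, north 32 cos 159° = -29.87
Net: 9.55 east, 7.29 north. Distance = √((9.55)² + (7.29)²) = 12.018 km.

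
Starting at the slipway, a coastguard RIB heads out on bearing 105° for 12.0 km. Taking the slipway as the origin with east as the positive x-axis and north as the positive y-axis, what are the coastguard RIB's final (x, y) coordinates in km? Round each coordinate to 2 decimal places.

Leg 1 (105°, 12.0 km): east 12.0 sin 105° = 11.59, north 12.0 cos 105° = -3.11
Summing: 11.59 km east, -3.11 km north → (11.59, -3.11).

(11.59, -3.11)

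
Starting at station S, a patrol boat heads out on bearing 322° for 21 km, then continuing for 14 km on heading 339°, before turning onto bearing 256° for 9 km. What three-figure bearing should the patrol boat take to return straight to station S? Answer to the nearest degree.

136°

Leg 1 (322°, 21 km): east 21 sin 322° = -12.93, north 21 cos 322° = 16.55
Leg 2 (339°, 14 km): east 14 sin 339° = -5.02, north 14 cos 339° = 13.07
Leg 3 (256°, 9 km): east 9 sin 256° = -8.73, north 9 cos 256° = -2.18
Net displacement: -26.68 east, 27.44 north. Direction back to start is (26.68, -27.44): bearing = atan2(26.68, -27.44) mod 360° = 135.81° ≈ 136°.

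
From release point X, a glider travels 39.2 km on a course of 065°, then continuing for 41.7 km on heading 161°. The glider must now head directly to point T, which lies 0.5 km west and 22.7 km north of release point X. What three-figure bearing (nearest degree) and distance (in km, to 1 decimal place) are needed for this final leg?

313°, 67.4 km

Leg 1 (065°, 39.2 km): east 39.2 sin 65° = 35.53, north 39.2 cos 65° = 16.57
Leg 2 (161°, 41.7 km): east 41.7 sin 161° = 13.58, north 41.7 cos 161° = -39.43
Current position: (49.10, -22.86). Target: (-0.5, 22.7). Remaining: Δeast = -49.60, Δnorth = 45.56.
Bearing = atan2(-49.60, 45.56) mod 360° = 312.57°; distance = √((-49.60)² + (45.56)²) = 67.352 km.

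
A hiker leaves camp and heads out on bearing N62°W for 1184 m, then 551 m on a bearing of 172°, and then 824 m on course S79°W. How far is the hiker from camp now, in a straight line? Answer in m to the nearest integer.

1784 m

Leg 1 (N62°W, 1184 m): east 1184 sin 298° = -1045.41, north 1184 cos 298° = 555.85
Leg 2 (172°, 551 m): east 551 sin 172° = 76.68, north 551 cos 172° = -545.64
Leg 3 (S79°W, 824 m): east 824 sin 259° = -808.86, north 824 cos 259° = -157.23
Net: -1777.59 east, -147.01 north. Distance = √((-1777.59)² + (-147.01)²) = 1783.655 m.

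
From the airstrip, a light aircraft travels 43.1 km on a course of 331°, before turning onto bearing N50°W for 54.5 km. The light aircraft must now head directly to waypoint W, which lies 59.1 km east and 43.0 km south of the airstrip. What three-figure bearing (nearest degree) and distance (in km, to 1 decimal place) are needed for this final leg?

Leg 1 (331°, 43.1 km): east 43.1 sin 331° = -20.90, north 43.1 cos 331° = 37.70
Leg 2 (N50°W, 54.5 km): east 54.5 sin 310° = -41.75, north 54.5 cos 310° = 35.03
Current position: (-62.64, 72.73). Target: (59.1, -43.0). Remaining: Δeast = 121.74, Δnorth = -115.73.
Bearing = atan2(121.74, -115.73) mod 360° = 133.55°; distance = √((121.74)² + (-115.73)²) = 167.972 km.

134°, 168.0 km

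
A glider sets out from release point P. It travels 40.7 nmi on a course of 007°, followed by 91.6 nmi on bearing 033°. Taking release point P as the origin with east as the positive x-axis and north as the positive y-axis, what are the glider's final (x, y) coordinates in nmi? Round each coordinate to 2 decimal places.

Leg 1 (007°, 40.7 nmi): east 40.7 sin 7° = 4.96, north 40.7 cos 7° = 40.40
Leg 2 (033°, 91.6 nmi): east 91.6 sin 33° = 49.89, north 91.6 cos 33° = 76.82
Summing: 54.85 nmi east, 117.22 nmi north → (54.85, 117.22).

(54.85, 117.22)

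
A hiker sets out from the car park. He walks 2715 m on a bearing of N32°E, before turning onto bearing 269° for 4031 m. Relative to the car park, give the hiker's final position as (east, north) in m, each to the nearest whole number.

Leg 1 (N32°E, 2715 m): east 2715 sin 32° = 1438.73, north 2715 cos 32° = 2302.45
Leg 2 (269°, 4031 m): east 4031 sin 269° = -4030.39, north 4031 cos 269° = -70.35
Summing: -2591.66 m east, 2232.10 m north → (-2592, 2232).

(-2592, 2232)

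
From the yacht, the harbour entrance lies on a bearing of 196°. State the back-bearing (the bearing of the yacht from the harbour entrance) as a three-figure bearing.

Back-bearing = 196° − 180° = 016°.

016°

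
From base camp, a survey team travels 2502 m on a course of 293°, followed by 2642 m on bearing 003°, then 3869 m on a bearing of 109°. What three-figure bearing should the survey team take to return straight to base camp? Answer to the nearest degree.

Leg 1 (293°, 2502 m): east 2502 sin 293° = -2303.10, north 2502 cos 293° = 977.61
Leg 2 (003°, 2642 m): east 2642 sin 3° = 138.27, north 2642 cos 3° = 2638.38
Leg 3 (109°, 3869 m): east 3869 sin 109° = 3658.21, north 3869 cos 109° = -1259.62
Net displacement: 1493.38 east, 2356.37 north. Direction back to start is (-1493.38, -2356.37): bearing = atan2(-1493.38, -2356.37) mod 360° = 212.37° ≈ 212°.

212°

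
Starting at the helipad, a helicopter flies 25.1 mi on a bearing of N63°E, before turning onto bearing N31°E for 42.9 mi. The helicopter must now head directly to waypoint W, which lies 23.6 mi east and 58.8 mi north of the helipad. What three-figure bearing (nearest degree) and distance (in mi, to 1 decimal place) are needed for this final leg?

Leg 1 (N63°E, 25.1 mi): east 25.1 sin 63° = 22.36, north 25.1 cos 63° = 11.40
Leg 2 (N31°E, 42.9 mi): east 42.9 sin 31° = 22.10, north 42.9 cos 31° = 36.77
Current position: (44.46, 48.17). Target: (23.6, 58.8). Remaining: Δeast = -20.86, Δnorth = 10.63.
Bearing = atan2(-20.86, 10.63) mod 360° = 297.01°; distance = √((-20.86)² + (10.63)²) = 23.413 mi.

297°, 23.4 mi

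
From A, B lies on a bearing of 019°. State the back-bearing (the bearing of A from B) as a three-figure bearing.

199°

Back-bearing = 019° + 180° = 199°.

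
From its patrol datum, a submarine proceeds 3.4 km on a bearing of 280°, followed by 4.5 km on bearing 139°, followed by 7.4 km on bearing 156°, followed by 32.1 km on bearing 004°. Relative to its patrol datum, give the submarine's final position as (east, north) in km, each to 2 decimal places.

Leg 1 (280°, 3.4 km): east 3.4 sin 280° = -3.35, north 3.4 cos 280° = 0.59
Leg 2 (139°, 4.5 km): east 4.5 sin 139° = 2.95, north 4.5 cos 139° = -3.40
Leg 3 (156°, 7.4 km): east 7.4 sin 156° = 3.01, north 7.4 cos 156° = -6.76
Leg 4 (004°, 32.1 km): east 32.1 sin 4° = 2.24, north 32.1 cos 4° = 32.02
Summing: 4.85 km east, 22.46 km north → (4.85, 22.46).

(4.85, 22.46)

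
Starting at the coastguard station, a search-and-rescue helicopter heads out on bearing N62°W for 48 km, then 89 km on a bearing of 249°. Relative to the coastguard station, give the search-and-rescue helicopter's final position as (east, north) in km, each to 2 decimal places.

(-125.47, -9.36)

Leg 1 (N62°W, 48 km): east 48 sin 298° = -42.38, north 48 cos 298° = 22.53
Leg 2 (249°, 89 km): east 89 sin 249° = -83.09, north 89 cos 249° = -31.89
Summing: -125.47 km east, -9.36 km north → (-125.47, -9.36).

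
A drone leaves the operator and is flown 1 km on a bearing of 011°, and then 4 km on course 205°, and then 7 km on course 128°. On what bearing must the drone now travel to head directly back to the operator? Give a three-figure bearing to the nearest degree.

330°

Leg 1 (011°, 1 km): east 1 sin 11° = 0.19, north 1 cos 11° = 0.98
Leg 2 (205°, 4 km): east 4 sin 205° = -1.69, north 4 cos 205° = -3.63
Leg 3 (128°, 7 km): east 7 sin 128° = 5.52, north 7 cos 128° = -4.31
Net displacement: 4.02 east, -6.95 north. Direction back to start is (-4.02, 6.95): bearing = atan2(-4.02, 6.95) mod 360° = 329.99° ≈ 330°.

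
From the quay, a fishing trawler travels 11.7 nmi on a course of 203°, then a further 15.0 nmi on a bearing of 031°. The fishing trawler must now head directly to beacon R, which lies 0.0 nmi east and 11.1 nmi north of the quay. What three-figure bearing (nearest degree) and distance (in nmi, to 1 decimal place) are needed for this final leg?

341°, 9.5 nmi

Leg 1 (203°, 11.7 nmi): east 11.7 sin 203° = -4.57, north 11.7 cos 203° = -10.77
Leg 2 (031°, 15.0 nmi): east 15.0 sin 31° = 7.73, north 15.0 cos 31° = 12.86
Current position: (3.15, 2.09). Target: (-0.0, 11.1). Remaining: Δeast = -3.15, Δnorth = 9.01.
Bearing = atan2(-3.15, 9.01) mod 360° = 340.71°; distance = √((-3.15)² + (9.01)²) = 9.548 nmi.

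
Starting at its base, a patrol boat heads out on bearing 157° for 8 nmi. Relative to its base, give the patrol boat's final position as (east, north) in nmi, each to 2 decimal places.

(3.13, -7.36)

Leg 1 (157°, 8 nmi): east 8 sin 157° = 3.13, north 8 cos 157° = -7.36
Summing: 3.13 nmi east, -7.36 nmi north → (3.13, -7.36).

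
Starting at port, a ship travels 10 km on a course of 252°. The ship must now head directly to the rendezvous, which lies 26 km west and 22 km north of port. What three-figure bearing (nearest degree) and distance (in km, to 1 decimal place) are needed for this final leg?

327°, 30.0 km

Leg 1 (252°, 10 km): east 10 sin 252° = -9.51, north 10 cos 252° = -3.09
Current position: (-9.51, -3.09). Target: (-26, 22). Remaining: Δeast = -16.49, Δnorth = 25.09.
Bearing = atan2(-16.49, 25.09) mod 360° = 326.69°; distance = √((-16.49)² + (25.09)²) = 30.024 km.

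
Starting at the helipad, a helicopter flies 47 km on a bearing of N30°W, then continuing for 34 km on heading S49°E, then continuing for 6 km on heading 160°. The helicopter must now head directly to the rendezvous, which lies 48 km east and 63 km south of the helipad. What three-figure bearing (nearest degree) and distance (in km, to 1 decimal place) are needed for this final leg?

Leg 1 (N30°W, 47 km): east 47 sin 330° = -23.50, north 47 cos 330° = 40.70
Leg 2 (S49°E, 34 km): east 34 sin 131° = 25.66, north 34 cos 131° = -22.31
Leg 3 (160°, 6 km): east 6 sin 160° = 2.05, north 6 cos 160° = -5.64
Current position: (4.21, 12.76). Target: (48, -63). Remaining: Δeast = 43.79, Δnorth = -75.76.
Bearing = atan2(43.79, -75.76) mod 360° = 149.97°; distance = √((43.79)² + (-75.76)²) = 87.503 km.

150°, 87.5 km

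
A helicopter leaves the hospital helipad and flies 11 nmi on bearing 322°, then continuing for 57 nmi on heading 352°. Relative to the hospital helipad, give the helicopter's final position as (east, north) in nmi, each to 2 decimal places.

(-14.71, 65.11)

Leg 1 (322°, 11 nmi): east 11 sin 322° = -6.77, north 11 cos 322° = 8.67
Leg 2 (352°, 57 nmi): east 57 sin 352° = -7.93, north 57 cos 352° = 56.45
Summing: -14.71 nmi east, 65.11 nmi north → (-14.71, 65.11).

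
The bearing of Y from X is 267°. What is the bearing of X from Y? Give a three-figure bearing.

Back-bearing = 267° − 180° = 087°.

087°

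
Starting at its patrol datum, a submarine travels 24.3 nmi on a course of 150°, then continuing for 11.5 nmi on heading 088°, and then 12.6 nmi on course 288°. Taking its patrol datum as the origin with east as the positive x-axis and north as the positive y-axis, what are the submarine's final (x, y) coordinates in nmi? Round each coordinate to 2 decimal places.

Leg 1 (150°, 24.3 nmi): east 24.3 sin 150° = 12.15, north 24.3 cos 150° = -21.04
Leg 2 (088°, 11.5 nmi): east 11.5 sin 88° = 11.49, north 11.5 cos 88° = 0.40
Leg 3 (288°, 12.6 nmi): east 12.6 sin 288° = -11.98, north 12.6 cos 288° = 3.89
Summing: 11.66 nmi east, -16.75 nmi north → (11.66, -16.75).

(11.66, -16.75)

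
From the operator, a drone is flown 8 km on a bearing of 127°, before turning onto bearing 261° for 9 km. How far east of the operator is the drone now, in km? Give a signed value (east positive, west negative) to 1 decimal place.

Leg 1 (127°, 8 km): east 8 sin 127° = 6.39, north 8 cos 127° = -4.81
Leg 2 (261°, 9 km): east 9 sin 261° = -8.89, north 9 cos 261° = -1.41
Net east component: -2.50 km.

-2.5 km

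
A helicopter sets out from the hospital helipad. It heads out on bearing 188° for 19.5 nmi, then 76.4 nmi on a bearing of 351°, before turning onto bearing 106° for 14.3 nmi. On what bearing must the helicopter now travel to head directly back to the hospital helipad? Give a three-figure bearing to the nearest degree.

179°

Leg 1 (188°, 19.5 nmi): east 19.5 sin 188° = -2.71, north 19.5 cos 188° = -19.31
Leg 2 (351°, 76.4 nmi): east 76.4 sin 351° = -11.95, north 76.4 cos 351° = 75.46
Leg 3 (106°, 14.3 nmi): east 14.3 sin 106° = 13.75, north 14.3 cos 106° = -3.94
Net displacement: -0.92 east, 52.21 north. Direction back to start is (0.92, -52.21): bearing = atan2(0.92, -52.21) mod 360° = 178.99° ≈ 179°.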